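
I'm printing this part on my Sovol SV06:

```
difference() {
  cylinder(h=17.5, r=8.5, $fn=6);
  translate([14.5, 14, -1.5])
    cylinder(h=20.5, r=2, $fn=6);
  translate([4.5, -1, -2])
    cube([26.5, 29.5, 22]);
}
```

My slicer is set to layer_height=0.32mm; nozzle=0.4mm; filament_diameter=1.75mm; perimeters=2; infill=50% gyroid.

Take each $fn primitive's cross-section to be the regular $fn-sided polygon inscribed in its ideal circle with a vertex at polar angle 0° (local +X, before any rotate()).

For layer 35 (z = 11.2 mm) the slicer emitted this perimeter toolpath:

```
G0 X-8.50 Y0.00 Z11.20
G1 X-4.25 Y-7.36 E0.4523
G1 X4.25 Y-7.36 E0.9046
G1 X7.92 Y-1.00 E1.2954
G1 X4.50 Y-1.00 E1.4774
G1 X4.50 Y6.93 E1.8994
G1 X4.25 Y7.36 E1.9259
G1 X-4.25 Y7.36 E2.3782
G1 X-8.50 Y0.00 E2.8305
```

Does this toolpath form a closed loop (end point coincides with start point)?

Start point (G0): (-8.50, 0.00). End point (last G1): the path returns to the start — closed.

yes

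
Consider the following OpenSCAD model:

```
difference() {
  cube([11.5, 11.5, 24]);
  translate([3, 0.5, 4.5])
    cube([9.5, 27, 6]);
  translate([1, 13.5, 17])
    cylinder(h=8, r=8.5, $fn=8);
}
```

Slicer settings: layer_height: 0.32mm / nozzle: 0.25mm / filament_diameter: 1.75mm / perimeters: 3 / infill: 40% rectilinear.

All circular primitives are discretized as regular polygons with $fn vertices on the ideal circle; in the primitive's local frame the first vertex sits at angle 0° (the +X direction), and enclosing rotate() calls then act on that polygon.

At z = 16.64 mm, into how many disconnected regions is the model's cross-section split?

1

At z = 16.64 mm: the 11.5×11.5 cube contributes its full rectangle; the cube at (3, 0.5) is absent (z outside [4.5, 10.5]); the cylinder at (1, 13.5) does not reach this height (z outside [17, 25]); After the difference (first − rest): none of the subtracted shapes is present at this height, so the 11.5×11.5 cube is unchanged — 1 connected region. The result has 1 disconnected region.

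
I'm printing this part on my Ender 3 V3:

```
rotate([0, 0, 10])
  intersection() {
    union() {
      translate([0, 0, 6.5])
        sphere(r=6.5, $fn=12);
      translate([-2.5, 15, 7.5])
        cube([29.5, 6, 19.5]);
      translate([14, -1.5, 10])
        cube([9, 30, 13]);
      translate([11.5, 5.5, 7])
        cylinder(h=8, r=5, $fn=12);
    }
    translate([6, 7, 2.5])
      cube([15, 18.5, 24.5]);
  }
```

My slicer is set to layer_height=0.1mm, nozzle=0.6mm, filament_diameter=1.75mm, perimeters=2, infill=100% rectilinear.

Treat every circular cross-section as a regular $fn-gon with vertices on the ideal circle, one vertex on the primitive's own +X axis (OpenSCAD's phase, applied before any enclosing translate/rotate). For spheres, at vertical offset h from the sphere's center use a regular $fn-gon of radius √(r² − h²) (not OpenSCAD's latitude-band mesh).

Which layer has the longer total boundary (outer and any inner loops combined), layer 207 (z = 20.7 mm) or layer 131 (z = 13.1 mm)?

layer 131 (z = 13.1 mm)

Layer 207 (z = 20.7): the sphere is not intersected at this z (|z−center|=14.200 > r=6.5); the cube at (-2.5, 15) is present — its section is the full 29.5×6 rectangle (perimeter 71.00 mm); the cube at (14, -1.5) (footprint 9×30) is included at this height (perimeter 78.00 mm); the cylinder at (11.5, 5.5) is not intersected at this z (z outside [7, 15]); Taking the union: the regions partially overlap (shared area 54.00 mm²), so the edge portions inside another operand are dropped and the merged outline is re-measured after clipping — boundary = 119.00 mm; the 15×18.5 cube at (6, 7) contributes its full rectangle (perimeter 67.00 mm); After intersecting: the 15×18.5 cube at (6, 7) partially overlaps the result so far; clipping to the common part keeps 177.50 mm² — boundary = 67.00 mm; (whole slice rotated 10° about Z — lengths, areas and connectivity unchanged). So its perimeter = 67.00 mm. Layer 131 (z = 13.1): the sphere does not reach this height (|z−center|=6.600 > r=6.5); the cube at (-2.5, 15) is present — its section is the full 29.5×6 rectangle (perimeter 71.00 mm); the 9×30 cube at (14, -1.5) contributes its full rectangle (perimeter 78.00 mm); the cylinder at (11.5, 5.5): section is a regular 12-gon, circumradius r=5 (perimeter = 2·12·5.000·sin(180°/12) = 31.06 mm); Combining (union): the regions partially overlap (shared area 68.17 mm²), so the edge portions inside another operand are dropped and the merged outline is re-measured after clipping — boundary = 131.05 mm; the cube at (6, 7) is present — its section is the full 15×18.5 rectangle (perimeter 67.00 mm); After intersecting: the 15×18.5 cube at (6, 7) partially overlaps the result so far; clipping to the common part keeps 196.96 mm² — boundary = 80.07 mm; (whole slice rotated 10° about Z — lengths, areas and connectivity unchanged). So its perimeter = 80.07 mm. Layer 131 is larger (80.07 vs 67.00 mm).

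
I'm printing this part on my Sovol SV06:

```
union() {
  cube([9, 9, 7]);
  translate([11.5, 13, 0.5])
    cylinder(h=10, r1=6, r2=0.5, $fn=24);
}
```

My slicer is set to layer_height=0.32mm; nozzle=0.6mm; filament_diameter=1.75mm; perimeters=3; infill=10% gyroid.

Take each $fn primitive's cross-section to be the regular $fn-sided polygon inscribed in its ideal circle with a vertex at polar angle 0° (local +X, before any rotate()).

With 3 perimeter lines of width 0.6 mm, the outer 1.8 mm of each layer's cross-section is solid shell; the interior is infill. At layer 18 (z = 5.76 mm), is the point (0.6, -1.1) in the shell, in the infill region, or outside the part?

outside

At z = 5.76 mm: the cube is present — its section is the full 9×9 rectangle; the cone at (11.5, 13) (r1=6→r2=0.5) has section circumradius 3.107 here — a regular 24-gon; Combining (union): the 2 present regions are separate (no shared area or edge), so areas and boundary lengths simply add and each stays a separate island — 2 connected regions. Overall, the cross-section has 2 separate islands. The nearest boundary edge runs (9.00, 0.00)→(0.00, 0.00); distance from the point to it = 1.10 mm. The point is not inside any of the regions above, so it lies outside the cross-section (1.10 mm from the nearest boundary).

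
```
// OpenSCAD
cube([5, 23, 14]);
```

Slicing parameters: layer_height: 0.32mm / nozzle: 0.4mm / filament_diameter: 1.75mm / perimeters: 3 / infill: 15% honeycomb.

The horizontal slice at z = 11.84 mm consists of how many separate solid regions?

At z = 11.84 mm: the 5×23 cube contributes its full rectangle. The result has 1 disconnected region.

1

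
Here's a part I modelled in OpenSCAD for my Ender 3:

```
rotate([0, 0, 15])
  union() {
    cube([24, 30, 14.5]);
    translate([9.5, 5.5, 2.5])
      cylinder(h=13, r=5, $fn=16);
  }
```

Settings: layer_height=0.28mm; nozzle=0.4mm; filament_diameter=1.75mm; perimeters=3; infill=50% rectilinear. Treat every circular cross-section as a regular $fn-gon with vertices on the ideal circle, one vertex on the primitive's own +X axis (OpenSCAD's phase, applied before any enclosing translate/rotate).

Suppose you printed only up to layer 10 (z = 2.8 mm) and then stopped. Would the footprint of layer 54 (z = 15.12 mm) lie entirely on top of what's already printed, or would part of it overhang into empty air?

entirely on top

Compare the two slices. At z = 2.8: the cube is present — its section is the full 24×30 rectangle (area 720.00 mm²); the r=5 cylinder at (9.5, 5.5) gives a regular 16-gon of circumradius 5 (constant along its height) (area = (16/2)·5.000²·sin(360°/16) = 76.54 mm²); Merging all regions: the r=5 cylinder at (9.5, 5.5) lies entirely inside the 24×30 cube, so the union is just the 24×30 cube — area = 720.00 mm²; (rotated 15° about Z; rotation is an isometry so areas/perimeters/island counts are preserved). At z = 15.12: the cube is absent (z outside [0, 14.5]); the cylinder at (9.5, 5.5): section is a regular 16-gon, circumradius r=5 (area = (16/2)·5.000²·sin(360°/16) = 76.54 mm²); Combining (union): only the r=5 cylinder at (9.5, 5.5) is present, so the union is just that shape — area = 76.54 mm²; (rotated 15° about Z; rotation is an isometry so areas/perimeters/island counts are preserved). Checking containment: the cross-section at z = 15.12 is a subset of the cross-section at z = 2.8.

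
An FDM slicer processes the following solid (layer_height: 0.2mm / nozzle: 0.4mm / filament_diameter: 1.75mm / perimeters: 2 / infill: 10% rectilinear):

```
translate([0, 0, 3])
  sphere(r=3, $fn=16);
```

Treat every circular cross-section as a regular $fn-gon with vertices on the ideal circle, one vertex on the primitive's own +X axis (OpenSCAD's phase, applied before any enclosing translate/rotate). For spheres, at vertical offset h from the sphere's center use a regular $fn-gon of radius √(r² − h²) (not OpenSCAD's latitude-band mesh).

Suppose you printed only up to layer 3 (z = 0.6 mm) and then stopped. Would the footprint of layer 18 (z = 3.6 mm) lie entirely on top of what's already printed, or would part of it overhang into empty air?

part overhangs

Compare the two slices. At z = 0.6: the r=3 sphere slices to a regular 16-gon of circumradius 1.800 (√(r²−h²) with h=2.4 from center) (area = (16/2)·1.800²·sin(360°/16) = 9.92 mm²). At z = 3.6: the r=3 sphere slices to a regular 16-gon of circumradius 2.939 (√(r²−h²) with h=0.6 from center) (area = (16/2)·2.939²·sin(360°/16) = 26.45 mm²). Checking containment: at z = 3.6 the cross-section extends beyond the z = 0.6 cross-section by about 16.53 mm².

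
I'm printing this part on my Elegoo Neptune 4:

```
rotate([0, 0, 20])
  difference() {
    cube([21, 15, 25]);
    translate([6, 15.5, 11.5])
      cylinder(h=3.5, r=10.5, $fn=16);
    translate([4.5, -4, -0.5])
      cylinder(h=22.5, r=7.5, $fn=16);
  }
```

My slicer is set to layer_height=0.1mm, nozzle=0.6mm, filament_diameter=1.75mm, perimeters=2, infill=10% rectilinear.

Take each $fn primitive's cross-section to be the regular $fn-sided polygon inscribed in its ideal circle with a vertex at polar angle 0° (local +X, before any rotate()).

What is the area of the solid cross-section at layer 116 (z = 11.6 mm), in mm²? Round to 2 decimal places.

152.29 mm²

At z = 11.6 mm: the cube is present — its section is the full 21×15 rectangle (area 315.00 mm²); the r=10.5 cylinder at (6, 15.5) contributes a regular 16-gon of circumradius 10.5 (area = (16/2)·10.500²·sin(360°/16) = 337.53 mm²); the r=7.5 cylinder at (4.5, -4) gives a regular 16-gon of circumradius 7.5 (constant along its height) (area = (16/2)·7.500²·sin(360°/16) = 172.21 mm²); Taking the first minus the rest: starting from the 21×15 cube (315.00 mm²), the r=10.5 cylinder at (6, 15.5) partially overlaps it — only the 134.65 mm² overlap (of its 337.53 mm²) is removed, clipping the outline; the r=7.5 cylinder at (4.5, -4) partially overlaps it — only the 28.06 mm² overlap (of its 172.21 mm²) is removed, clipping the outline — area = 152.29 mm²; (rotated 20° about Z; rotation is an isometry so areas/perimeters/island counts are preserved). Overall, the cross-section is a single solid region. Net area = 152.29 mm².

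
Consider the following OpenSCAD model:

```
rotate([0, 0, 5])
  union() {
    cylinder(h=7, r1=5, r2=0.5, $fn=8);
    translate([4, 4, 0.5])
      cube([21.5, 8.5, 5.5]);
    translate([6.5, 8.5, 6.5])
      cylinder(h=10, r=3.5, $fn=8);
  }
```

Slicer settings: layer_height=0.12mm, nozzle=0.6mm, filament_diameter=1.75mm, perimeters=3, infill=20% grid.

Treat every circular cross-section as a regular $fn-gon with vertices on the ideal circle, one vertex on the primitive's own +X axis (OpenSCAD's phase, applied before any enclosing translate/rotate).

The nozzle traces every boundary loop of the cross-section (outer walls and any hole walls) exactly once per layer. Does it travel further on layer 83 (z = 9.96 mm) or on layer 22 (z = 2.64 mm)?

Layer 83 (z = 9.96): the cone is absent (z outside [0, 7]); the cube at (4, 4) is absent (z outside [0.5, 6]); the r=3.5 cylinder at (6.5, 8.5) contributes a regular 8-gon of circumradius 3.5 (perimeter = 2·8·3.500·sin(180°/8) = 21.43 mm); Taking the union: only the r=3.5 cylinder at (6.5, 8.5) is present, so the union is just that shape — boundary = 21.43 mm; (rotated 5° about Z; rotation is an isometry so areas/perimeters/island counts are preserved). So its perimeter = 21.43 mm. Layer 22 (z = 2.64): the cone contributes a regular 8-gon of circumradius 3.303 (interpolated between r1=5 and r2=0.5 at t=0.377) (perimeter = 2·8·3.303·sin(180°/8) = 20.22 mm); the cube at (4, 4) is present — its section is the full 21.5×8.5 rectangle (perimeter 60.00 mm); the cylinder at (6.5, 8.5) is not intersected at this z (z outside [6.5, 16.5]); Combining (union): the 2 present regions are separate (no shared area or edge), so areas and boundary lengths simply add and each stays a separate island — boundary = 80.22 mm; (rotated 5° about Z; rotation is an isometry so areas/perimeters/island counts are preserved). So its perimeter = 80.22 mm. Layer 22 is larger (80.22 vs 21.43 mm).

layer 22 (z = 2.64 mm)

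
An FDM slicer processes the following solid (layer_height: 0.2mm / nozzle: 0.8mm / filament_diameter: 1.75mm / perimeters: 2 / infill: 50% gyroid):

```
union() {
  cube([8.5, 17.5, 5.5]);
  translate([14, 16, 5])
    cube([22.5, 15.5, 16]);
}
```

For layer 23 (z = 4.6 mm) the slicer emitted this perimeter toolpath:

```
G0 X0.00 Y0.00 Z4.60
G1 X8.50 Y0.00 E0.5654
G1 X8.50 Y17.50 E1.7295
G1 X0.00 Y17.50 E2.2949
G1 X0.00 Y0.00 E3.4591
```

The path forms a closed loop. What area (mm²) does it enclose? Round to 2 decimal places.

Apply the shoelace formula to the sequence of (X, Y) vertices; enclosed area = 148.75 mm².

148.75 mm²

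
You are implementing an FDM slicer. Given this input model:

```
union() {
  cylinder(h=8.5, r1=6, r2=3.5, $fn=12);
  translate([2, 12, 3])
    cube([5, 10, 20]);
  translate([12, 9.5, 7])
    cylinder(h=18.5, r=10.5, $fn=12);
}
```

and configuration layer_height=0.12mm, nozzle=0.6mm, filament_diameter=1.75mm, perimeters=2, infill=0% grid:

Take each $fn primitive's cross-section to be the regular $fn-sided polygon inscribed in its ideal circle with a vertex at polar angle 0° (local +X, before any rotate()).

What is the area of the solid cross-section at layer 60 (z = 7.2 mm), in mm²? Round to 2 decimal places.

At z = 7.2 mm: the cone (r1=6→r2=3.5) has section circumradius 3.882 here — a regular 12-gon (area = (12/2)·3.882²·sin(360°/12) = 45.22 mm²); the cube at (2, 12) is present — its section is the full 5×10 rectangle (area 50.00 mm²); the cylinder at (12, 9.5): section is a regular 12-gon, circumradius r=10.5 (area = (12/2)·10.500²·sin(360°/12) = 330.75 mm²); Merging all regions: the regions partially overlap — summed areas 425.97 mm² minus the doubly-counted overlap 20.62 mm² gives 405.34 mm² — area = 405.34 mm². Overall, the cross-section has 2 separate islands. Net area = 405.34 mm².

405.34 mm²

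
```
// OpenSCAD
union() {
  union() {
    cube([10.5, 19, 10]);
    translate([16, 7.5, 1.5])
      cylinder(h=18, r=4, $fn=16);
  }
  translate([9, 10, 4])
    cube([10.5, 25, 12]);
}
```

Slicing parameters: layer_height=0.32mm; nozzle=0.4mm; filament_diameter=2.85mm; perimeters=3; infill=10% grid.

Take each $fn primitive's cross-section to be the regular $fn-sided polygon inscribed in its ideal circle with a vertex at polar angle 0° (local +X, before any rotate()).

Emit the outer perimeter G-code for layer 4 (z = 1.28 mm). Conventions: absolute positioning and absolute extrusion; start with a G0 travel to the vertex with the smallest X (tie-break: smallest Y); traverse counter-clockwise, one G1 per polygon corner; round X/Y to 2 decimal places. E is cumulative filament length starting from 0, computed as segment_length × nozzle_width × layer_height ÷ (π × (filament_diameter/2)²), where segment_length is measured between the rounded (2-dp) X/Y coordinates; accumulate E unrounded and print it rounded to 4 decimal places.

G0 X0.00 Y0.00 Z1.28
G1 X10.50 Y0.00 E0.2107
G1 X10.50 Y19.00 E0.5919
G1 X0.00 Y19.00 E0.8026
G1 X0.00 Y0.00 E1.1838

At z = 1.28 mm: the cube is present — its section is the full 10.5×19 rectangle; the cylinder at (16, 7.5) does not reach this height (z outside [1.5, 19.5]); Taking the union: only the 10.5×19 cube is present, so the union is just that shape — 1 connected region; the cube at (9, 10) is absent (z outside [4, 16]); Combining (union): only the result so far is present, so the union is just that shape — 1 connected region. The outline is a single polygon with 4 vertices. Extrusion per mm of travel: 0.4 × 0.32 / (π × 1.425²) = 0.020065. Accumulating E over each segment gives final E = 1.1838.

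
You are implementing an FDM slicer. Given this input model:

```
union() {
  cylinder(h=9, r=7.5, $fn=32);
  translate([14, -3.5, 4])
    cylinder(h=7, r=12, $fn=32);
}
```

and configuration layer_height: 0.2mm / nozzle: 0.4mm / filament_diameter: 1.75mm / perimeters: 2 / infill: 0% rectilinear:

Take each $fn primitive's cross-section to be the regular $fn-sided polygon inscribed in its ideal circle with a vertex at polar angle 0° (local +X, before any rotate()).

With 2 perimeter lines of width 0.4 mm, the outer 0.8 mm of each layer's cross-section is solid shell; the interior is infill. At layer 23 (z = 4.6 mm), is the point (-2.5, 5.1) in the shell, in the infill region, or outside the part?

infill

At z = 4.6 mm: the r=7.5 cylinder contributes a regular 32-gon of circumradius 7.5; the cylinder at (14, -3.5): section is a regular 32-gon, circumradius r=12; Merging all regions: the regions partially overlap (shared area 42.99 mm²), so overlapping operands fuse into one piece — 1 connected region. Overall, the cross-section is a single solid region. The nearest boundary edge runs (-4.17, 6.24)→(-2.87, 6.93); distance from the point to it = 1.79 mm. The point is inside the cross-section and 1.79 mm from the nearest boundary — more than the 0.8 mm shell width (2 × 0.4), so it's in the infill interior.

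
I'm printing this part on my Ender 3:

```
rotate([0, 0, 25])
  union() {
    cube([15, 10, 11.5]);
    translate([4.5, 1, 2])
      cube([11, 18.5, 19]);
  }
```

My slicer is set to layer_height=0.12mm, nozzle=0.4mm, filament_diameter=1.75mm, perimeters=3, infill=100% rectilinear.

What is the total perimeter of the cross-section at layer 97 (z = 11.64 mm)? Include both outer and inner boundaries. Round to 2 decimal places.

At z = 11.64 mm: the cube does not reach this height (z outside [0, 11.5]); the 11×18.5 cube at (4.5, 1) contributes its full rectangle (perimeter 59.00 mm); Combining (union): only the 11×18.5 cube at (4.5, 1) is present, so the union is just that shape — boundary = 59.00 mm; (whole slice rotated 25° about Z — lengths, areas and connectivity unchanged). Overall, the cross-section is a single solid region. Total boundary length (outer) = 59.00 mm.

59.00 mm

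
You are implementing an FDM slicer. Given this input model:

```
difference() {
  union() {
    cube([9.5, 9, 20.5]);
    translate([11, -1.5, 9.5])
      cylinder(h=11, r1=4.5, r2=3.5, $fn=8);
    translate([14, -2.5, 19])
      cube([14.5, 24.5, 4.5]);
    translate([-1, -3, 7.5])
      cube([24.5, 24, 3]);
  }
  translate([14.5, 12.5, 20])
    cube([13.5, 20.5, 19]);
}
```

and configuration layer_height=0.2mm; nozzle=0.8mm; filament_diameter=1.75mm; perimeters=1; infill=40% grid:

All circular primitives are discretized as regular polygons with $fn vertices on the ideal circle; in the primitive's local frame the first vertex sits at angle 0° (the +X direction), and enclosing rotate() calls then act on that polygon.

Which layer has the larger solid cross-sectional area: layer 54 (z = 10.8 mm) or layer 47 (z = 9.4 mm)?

Layer 54 (z = 10.8): the 9.5×9 cube contributes its full rectangle (area 85.50 mm²); the cone at (11, -1.5): at t=0.118 of its height the radius interpolates to r₁+(r₂−r₁)t = 4.382, giving a regular 8-gon of that circumradius (area = (8/2)·4.382²·sin(360°/8) = 54.31 mm²); the cube at (14, -2.5) is absent (z outside [19, 23.5]); the cube at (-1, -3) does not reach this height (z outside [7.5, 10.5]); Combining (union): the regions partially overlap — summed areas 139.81 mm² minus the doubly-counted overlap 3.61 mm² gives 136.19 mm² — area = 136.19 mm²; the cube at (14.5, 12.5) does not reach this height (z outside [20, 39]); After the difference (first − rest): none of the subtracted shapes is present at this height, so that combined region is unchanged — area = 136.19 mm². So its area = 136.19 mm². Layer 47 (z = 9.4): the cube is present — its section is the full 9.5×9 rectangle (area 85.50 mm²); the cone at (11, -1.5) is not intersected at this z (z outside [9.5, 20.5]); the cube at (14, -2.5) is not intersected at this z (z outside [19, 23.5]); the 24.5×24 cube at (-1, -3) contributes its full rectangle (area 588.00 mm²); Merging all regions: the 9.5×9 cube lies entirely inside the 24.5×24 cube at (-1, -3), so the union is just the 24.5×24 cube at (-1, -3) — area = 588.00 mm²; the cube at (14.5, 12.5) does not reach this height (z outside [20, 39]); After the difference (first − rest): none of the subtracted shapes is present at this height, so that combined region is unchanged — area = 588.00 mm². So its area = 588.00 mm². Layer 47 is larger (588.00 vs 136.19 mm²).

layer 47 (z = 9.4 mm)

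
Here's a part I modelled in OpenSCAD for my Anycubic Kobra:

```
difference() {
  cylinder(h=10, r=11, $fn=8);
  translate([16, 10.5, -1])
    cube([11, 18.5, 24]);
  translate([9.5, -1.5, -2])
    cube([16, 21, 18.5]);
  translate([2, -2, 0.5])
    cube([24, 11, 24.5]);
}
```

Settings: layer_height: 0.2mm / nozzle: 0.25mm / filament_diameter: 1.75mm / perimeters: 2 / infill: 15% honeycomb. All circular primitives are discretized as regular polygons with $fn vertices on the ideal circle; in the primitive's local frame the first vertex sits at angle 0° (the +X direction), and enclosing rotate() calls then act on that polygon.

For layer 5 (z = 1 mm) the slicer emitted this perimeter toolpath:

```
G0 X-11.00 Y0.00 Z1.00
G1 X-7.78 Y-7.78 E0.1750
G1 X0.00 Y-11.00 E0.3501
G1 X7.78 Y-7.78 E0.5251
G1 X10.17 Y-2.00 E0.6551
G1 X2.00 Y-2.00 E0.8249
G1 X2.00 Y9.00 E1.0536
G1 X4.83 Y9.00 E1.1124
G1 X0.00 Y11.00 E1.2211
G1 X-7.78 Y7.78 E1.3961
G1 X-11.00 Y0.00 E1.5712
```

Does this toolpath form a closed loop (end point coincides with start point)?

yes

Start point (G0): (-11.00, 0.00). End point (last G1): the path returns to the start — closed.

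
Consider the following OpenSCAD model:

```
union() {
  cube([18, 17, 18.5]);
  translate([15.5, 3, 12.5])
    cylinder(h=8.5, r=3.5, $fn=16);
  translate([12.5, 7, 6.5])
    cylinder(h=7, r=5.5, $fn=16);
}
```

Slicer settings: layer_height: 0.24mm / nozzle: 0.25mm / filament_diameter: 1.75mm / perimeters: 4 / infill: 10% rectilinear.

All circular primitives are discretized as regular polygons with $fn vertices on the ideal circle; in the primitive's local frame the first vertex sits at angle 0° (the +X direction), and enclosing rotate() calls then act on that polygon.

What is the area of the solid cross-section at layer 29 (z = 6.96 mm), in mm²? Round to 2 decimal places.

306.00 mm²

At z = 6.96 mm: the cube (footprint 18×17) is included at this height (area 306.00 mm²); the cylinder at (15.5, 3) does not reach this height (z outside [12.5, 21]); the r=5.5 cylinder at (12.5, 7) gives a regular 16-gon of circumradius 5.5 (constant along its height) (area = (16/2)·5.500²·sin(360°/16) = 92.61 mm²); Combining (union): the r=5.5 cylinder at (12.5, 7) lies entirely inside the 18×17 cube, so the union is just the 18×17 cube — area = 306.00 mm². Overall, the cross-section is a single solid region. Net area = 306.00 mm².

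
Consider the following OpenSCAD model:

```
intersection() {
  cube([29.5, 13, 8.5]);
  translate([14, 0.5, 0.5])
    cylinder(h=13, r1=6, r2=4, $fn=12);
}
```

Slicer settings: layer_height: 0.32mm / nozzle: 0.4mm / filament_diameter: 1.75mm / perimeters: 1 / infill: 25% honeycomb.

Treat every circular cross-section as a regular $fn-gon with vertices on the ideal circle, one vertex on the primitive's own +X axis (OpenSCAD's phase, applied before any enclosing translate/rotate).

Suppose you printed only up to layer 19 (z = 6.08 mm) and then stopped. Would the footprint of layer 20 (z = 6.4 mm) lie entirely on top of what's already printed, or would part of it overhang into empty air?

Compare the two slices. At z = 6.08: the 29.5×13 cube contributes its full rectangle (area 383.50 mm²); the cone at (14, 0.5) (r1=6→r2=4) has section circumradius 5.142 here — a regular 12-gon (area = (12/2)·5.142²·sin(360°/12) = 79.31 mm²); After intersecting: the cone at (14, 0.5) partially overlaps the 29.5×13 cube; clipping to the common part keeps 44.73 mm² — area = 44.73 mm². At z = 6.4: the cube is present — its section is the full 29.5×13 rectangle (area 383.50 mm²); the cone at (14, 0.5): at t=0.454 of its height the radius interpolates to r₁+(r₂−r₁)t = 5.092, giving a regular 12-gon of that circumradius (area = (12/2)·5.092²·sin(360°/12) = 77.79 mm²); Keeping only the common overlap: the cone at (14, 0.5) partially overlaps the 29.5×13 cube; clipping to the common part keeps 43.92 mm² — area = 43.92 mm². Checking containment: the cross-section at z = 6.4 is a subset of the cross-section at z = 6.08.

entirely on top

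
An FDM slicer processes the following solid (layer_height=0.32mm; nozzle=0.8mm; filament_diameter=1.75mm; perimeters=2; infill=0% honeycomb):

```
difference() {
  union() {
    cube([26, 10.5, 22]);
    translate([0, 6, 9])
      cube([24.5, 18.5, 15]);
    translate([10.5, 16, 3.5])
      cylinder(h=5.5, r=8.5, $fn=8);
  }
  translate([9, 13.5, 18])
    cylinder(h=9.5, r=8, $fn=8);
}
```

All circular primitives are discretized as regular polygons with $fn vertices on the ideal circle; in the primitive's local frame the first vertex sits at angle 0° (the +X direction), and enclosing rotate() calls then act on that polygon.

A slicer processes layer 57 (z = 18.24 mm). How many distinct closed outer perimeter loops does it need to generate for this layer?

1

At z = 18.24 mm: the cube is present — its section is the full 26×10.5 rectangle; the 24.5×18.5 cube at (0, 6) contributes its full rectangle; the cylinder at (10.5, 16) is absent (z outside [3.5, 9]); Combining (union): the regions partially overlap (shared area 110.25 mm²), so overlapping operands fuse into one piece — 1 connected region; the r=8 cylinder at (9, 13.5) contributes a regular 8-gon of circumradius 8; Subtracting the remaining from the first: starting from that combined region, the r=8 cylinder at (9, 13.5) lies wholly inside it (removes its full 181.02 mm² and its 48.98 mm outline becomes a hole wall) — 1 connected region with 1 hole. The result has 1 disconnected region.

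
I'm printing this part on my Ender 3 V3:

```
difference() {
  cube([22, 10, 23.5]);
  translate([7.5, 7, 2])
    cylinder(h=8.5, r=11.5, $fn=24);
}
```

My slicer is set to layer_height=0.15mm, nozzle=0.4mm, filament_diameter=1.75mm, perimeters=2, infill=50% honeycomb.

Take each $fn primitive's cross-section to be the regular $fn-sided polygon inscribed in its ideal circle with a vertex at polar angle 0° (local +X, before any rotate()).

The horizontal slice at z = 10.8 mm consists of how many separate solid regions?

1

At z = 10.8 mm: the cube is present — its section is the full 22×10 rectangle; the cylinder at (7.5, 7) does not reach this height (z outside [2, 10.5]); Subtracting the remaining from the first: none of the subtracted shapes is present at this height, so the 22×10 cube is unchanged — 1 connected region. The result has 1 disconnected region.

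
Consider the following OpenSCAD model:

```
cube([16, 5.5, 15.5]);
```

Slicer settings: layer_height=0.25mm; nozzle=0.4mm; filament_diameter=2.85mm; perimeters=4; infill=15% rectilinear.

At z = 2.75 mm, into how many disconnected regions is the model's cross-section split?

At z = 2.75 mm: the 16×5.5 cube contributes its full rectangle. The result has 1 disconnected region.

1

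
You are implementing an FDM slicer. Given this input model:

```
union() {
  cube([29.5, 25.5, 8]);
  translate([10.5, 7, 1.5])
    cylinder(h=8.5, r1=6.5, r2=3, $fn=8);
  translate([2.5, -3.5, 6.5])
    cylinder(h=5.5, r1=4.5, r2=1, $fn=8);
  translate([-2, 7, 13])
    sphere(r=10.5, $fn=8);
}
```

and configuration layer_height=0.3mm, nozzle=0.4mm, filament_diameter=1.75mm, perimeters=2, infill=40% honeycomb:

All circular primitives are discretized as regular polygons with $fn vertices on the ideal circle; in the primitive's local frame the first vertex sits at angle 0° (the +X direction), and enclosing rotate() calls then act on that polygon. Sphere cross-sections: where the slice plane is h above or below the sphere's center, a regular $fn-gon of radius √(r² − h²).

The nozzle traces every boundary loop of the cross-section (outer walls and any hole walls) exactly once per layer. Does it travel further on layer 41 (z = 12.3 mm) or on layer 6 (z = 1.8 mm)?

Layer 41 (z = 12.3): the cube is absent (z outside [0, 8]); the cone at (10.5, 7) is not intersected at this z (z outside [1.5, 10]); the cone at (2.5, -3.5) is not intersected at this z (z outside [6.5, 12]); the sphere at (-2, 7): section is a regular 8-gon, circumradius = √(r²−h²) = √(10.5²−0.7²) = 10.477 (perimeter = 2·8·10.477·sin(180°/8) = 64.15 mm); Combining (union): only the r=10.5 sphere at (-2, 7) is present, so the union is just that shape — boundary = 64.15 mm. So its perimeter = 64.15 mm. Layer 6 (z = 1.8): the 29.5×25.5 cube contributes its full rectangle (perimeter 110.00 mm); the cone at (10.5, 7) (r1=6.5→r2=3) has section circumradius 6.376 here — a regular 8-gon (perimeter = 2·8·6.376·sin(180°/8) = 39.04 mm); the cone at (2.5, -3.5) does not reach this height (z outside [6.5, 12]); the sphere at (-2, 7) is absent (|z−center|=11.200 > r=10.5); Combining (union): the cone at (10.5, 7) lies entirely inside the 29.5×25.5 cube, so the union is just the 29.5×25.5 cube — boundary = 110.00 mm. So its perimeter = 110.00 mm. Layer 6 is larger (110.00 vs 64.15 mm).

layer 6 (z = 1.8 mm)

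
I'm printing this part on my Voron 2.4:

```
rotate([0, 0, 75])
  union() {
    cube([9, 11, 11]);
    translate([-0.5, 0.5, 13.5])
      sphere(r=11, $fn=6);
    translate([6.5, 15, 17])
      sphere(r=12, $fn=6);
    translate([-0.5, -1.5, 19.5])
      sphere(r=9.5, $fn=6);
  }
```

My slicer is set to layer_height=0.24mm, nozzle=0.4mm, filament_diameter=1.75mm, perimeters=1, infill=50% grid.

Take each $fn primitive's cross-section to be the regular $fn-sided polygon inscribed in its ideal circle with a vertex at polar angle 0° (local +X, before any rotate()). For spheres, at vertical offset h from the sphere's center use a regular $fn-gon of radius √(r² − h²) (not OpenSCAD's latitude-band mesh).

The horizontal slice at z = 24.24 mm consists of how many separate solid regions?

2

At z = 24.24 mm: the cube is not intersected at this z (z outside [0, 11]); the r=11 sphere at (-0.5, 0.5) contributes a regular 6-gon of circumradius √(11²−10.74²) = 2.377; the r=12 sphere at (6.5, 15) slices to a regular 6-gon of circumradius 9.570 (√(r²−h²) with h=7.24 from center); the r=9.5 sphere at (-0.5, -1.5) slices to a regular 6-gon of circumradius 8.233 (√(r²−h²) with h=4.74 from center); Merging all regions: the regions partially overlap (shared area 14.69 mm²), so overlapping operands fuse into one piece — 2 connected regions; (whole slice rotated 75° about Z — lengths, areas and connectivity unchanged). The result has 2 disconnected regions.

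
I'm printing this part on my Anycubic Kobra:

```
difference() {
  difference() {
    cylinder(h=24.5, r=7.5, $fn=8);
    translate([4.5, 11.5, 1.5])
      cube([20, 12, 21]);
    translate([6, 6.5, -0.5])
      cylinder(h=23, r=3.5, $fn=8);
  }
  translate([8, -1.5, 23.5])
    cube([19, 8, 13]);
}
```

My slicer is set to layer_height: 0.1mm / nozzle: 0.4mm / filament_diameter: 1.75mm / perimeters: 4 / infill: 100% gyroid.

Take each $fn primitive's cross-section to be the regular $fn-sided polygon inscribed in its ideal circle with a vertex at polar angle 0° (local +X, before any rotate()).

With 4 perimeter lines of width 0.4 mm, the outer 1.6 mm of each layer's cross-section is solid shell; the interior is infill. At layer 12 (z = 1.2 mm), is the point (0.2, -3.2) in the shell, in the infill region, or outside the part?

At z = 1.2 mm: the cylinder: section is a regular 8-gon, circumradius r=7.5; the cube at (4.5, 11.5) is absent (z outside [1.5, 22.5]); the r=3.5 cylinder at (6, 6.5) contributes a regular 8-gon of circumradius 3.5; Subtracting the remaining from the first: starting from the r=7.5 cylinder, the r=3.5 cylinder at (6, 6.5) partially overlaps it — only the 5.58 mm² overlap (of its 34.65 mm²) is removed, clipping the outline — 1 connected region; the cube at (8, -1.5) is absent (z outside [23.5, 36.5]); After the difference (first − rest): none of the subtracted shapes is present at this height, so that combined region is unchanged — 1 connected region. Overall, the cross-section is a single solid region. The nearest boundary edge runs (5.30, -5.30)→(-0.00, -7.50); distance from the point to it = 3.90 mm. The point is inside the cross-section and 3.90 mm from the nearest boundary — more than the 1.6 mm shell width (4 × 0.4), so it's in the infill interior.

infill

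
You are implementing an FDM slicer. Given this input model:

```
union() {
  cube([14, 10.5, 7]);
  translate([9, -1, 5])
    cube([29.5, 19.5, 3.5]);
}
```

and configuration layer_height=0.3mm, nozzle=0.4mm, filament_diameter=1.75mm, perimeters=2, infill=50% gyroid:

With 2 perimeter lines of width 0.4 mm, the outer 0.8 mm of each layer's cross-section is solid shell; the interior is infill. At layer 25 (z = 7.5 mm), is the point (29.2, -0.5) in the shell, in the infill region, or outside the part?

shell

At z = 7.5 mm: the cube is not intersected at this z (z outside [0, 7]); the cube at (9, -1) is present — its section is the full 29.5×19.5 rectangle; Taking the union: only the 29.5×19.5 cube at (9, -1) is present, so the union is just that shape — 1 connected region. Overall, the cross-section is a single solid region. The nearest boundary edge runs (9.00, -1.00)→(38.50, -1.00); distance from the point to it = 0.50 mm. The point is inside the cross-section, 0.50 mm from the nearest boundary — within the 0.8 mm shell band (2 × 0.4).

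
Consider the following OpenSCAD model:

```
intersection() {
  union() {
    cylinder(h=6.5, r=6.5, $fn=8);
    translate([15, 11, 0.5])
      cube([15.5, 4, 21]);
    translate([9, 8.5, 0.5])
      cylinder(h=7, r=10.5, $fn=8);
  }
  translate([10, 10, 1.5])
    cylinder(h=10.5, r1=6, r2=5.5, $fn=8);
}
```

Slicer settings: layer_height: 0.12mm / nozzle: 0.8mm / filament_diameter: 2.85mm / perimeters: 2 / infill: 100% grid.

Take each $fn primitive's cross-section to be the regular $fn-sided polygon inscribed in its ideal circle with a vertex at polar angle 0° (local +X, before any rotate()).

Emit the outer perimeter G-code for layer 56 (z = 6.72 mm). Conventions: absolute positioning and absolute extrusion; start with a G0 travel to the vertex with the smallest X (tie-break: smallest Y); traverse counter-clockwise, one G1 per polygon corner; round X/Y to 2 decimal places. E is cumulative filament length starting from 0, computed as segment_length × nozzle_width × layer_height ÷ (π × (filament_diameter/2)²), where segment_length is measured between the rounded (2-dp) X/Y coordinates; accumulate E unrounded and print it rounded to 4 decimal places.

G0 X4.25 Y10.00 Z6.72
G1 X5.93 Y5.93 E0.0663
G1 X10.00 Y4.25 E0.1325
G1 X14.07 Y5.93 E0.1988
G1 X15.75 Y10.00 E0.2650
G1 X14.07 Y14.07 E0.3313
G1 X10.00 Y15.75 E0.3976
G1 X5.93 Y14.07 E0.4638
G1 X4.25 Y10.00 E0.5301

At z = 6.72 mm: the cylinder is absent (z outside [0, 6.5]); the cube at (15, 11) is present — its section is the full 15.5×4 rectangle; the r=10.5 cylinder at (9, 8.5) gives a regular 8-gon of circumradius 10.5 (constant along its height); Merging all regions: the regions partially overlap (shared area 10.54 mm²), so overlapping operands fuse into one piece — 1 connected region; the cone at (10, 10): at t=0.497 of its height the radius interpolates to r₁+(r₂−r₁)t = 5.751, giving a regular 8-gon of that circumradius; Keeping only the common overlap: the cone at (10, 10) lies inside the result so far, so the common part is the cone at (10, 10) itself — 1 connected region. The outline is a single polygon with 8 vertices. Extrusion per mm of travel: 0.8 × 0.12 / (π × 1.425²) = 0.015048. Accumulating E over each segment gives final E = 0.5301.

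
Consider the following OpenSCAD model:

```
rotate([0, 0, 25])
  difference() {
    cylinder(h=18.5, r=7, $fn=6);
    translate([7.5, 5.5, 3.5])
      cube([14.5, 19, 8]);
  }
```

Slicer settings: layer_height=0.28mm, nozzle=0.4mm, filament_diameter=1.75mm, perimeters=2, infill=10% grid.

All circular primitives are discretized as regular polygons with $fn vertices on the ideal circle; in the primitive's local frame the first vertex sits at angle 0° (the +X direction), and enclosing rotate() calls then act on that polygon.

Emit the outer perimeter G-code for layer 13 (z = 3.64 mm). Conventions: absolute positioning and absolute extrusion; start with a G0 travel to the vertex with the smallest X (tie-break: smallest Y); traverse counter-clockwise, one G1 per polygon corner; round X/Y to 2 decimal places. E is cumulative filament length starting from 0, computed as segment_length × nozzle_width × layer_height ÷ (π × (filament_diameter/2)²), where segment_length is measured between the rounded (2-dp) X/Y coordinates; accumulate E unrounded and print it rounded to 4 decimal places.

G0 X-6.34 Y-2.96 Z3.64
G1 X-0.61 Y-6.97 E0.3257
G1 X5.73 Y-4.02 E0.6513
G1 X6.34 Y2.96 E0.9775
G1 X0.61 Y6.97 E1.3032
G1 X-5.73 Y4.02 E1.6288
G1 X-6.34 Y-2.96 E1.9551

At z = 3.64 mm: the cylinder: section is a regular 6-gon, circumradius r=7; the cube at (7.5, 5.5) is present — its section is the full 14.5×19 rectangle; After the difference (first − rest): starting from the r=7 cylinder, the 14.5×19 cube at (7.5, 5.5) misses the remaining region (no effect) — 1 connected region; (rotated 25° about Z; rotation is an isometry so areas/perimeters/island counts are preserved). The outline is a single polygon with 6 vertices. Extrusion per mm of travel: 0.4 × 0.28 / (π × 0.875²) = 0.046564. Accumulating E over each segment gives final E = 1.9551.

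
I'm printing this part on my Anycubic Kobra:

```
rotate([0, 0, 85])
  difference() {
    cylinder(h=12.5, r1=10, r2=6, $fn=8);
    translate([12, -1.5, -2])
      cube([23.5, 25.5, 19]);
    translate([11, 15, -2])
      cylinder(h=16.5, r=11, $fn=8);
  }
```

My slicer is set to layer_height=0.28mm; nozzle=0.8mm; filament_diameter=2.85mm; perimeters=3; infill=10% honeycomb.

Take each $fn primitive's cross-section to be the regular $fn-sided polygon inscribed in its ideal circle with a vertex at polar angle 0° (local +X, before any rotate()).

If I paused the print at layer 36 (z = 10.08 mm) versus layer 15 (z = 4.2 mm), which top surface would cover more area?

Layer 36 (z = 10.08): the cone (r1=10→r2=6) has section circumradius 6.774 here — a regular 8-gon (area = (8/2)·6.774²·sin(360°/8) = 129.80 mm²); the cube at (12, -1.5) is present — its section is the full 23.5×25.5 rectangle (area 599.25 mm²); the cylinder at (11, 15): section is a regular 8-gon, circumradius r=11 (area = (8/2)·11.000²·sin(360°/8) = 342.24 mm²); Taking the first minus the rest: starting from the cone (129.80 mm²), the 23.5×25.5 cube at (12, -1.5) misses the remaining region (no effect); the r=11 cylinder at (11, 15) misses the remaining region (no effect) — area = 129.80 mm²; (rotated 85° about Z; rotation is an isometry so areas/perimeters/island counts are preserved). So its area = 129.80 mm². Layer 15 (z = 4.2): the cone contributes a regular 8-gon of circumradius 8.656 (interpolated between r1=10 and r2=6 at t=0.336) (area = (8/2)·8.656²·sin(360°/8) = 211.92 mm²); the 23.5×25.5 cube at (12, -1.5) contributes its full rectangle (area 599.25 mm²); the r=11 cylinder at (11, 15) gives a regular 8-gon of circumradius 11 (constant along its height) (area = (8/2)·11.000²·sin(360°/8) = 342.24 mm²); After the difference (first − rest): starting from the cone (211.92 mm²), the 23.5×25.5 cube at (12, -1.5) misses the remaining region (no effect); the r=11 cylinder at (11, 15) partially overlaps it — only the 0.29 mm² overlap (of its 342.24 mm²) is removed, clipping the outline — area = 211.63 mm²; (whole slice rotated 85° about Z — lengths, areas and connectivity unchanged). So its area = 211.63 mm². Layer 15 is larger (211.63 vs 129.80 mm²).

layer 15 (z = 4.2 mm)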